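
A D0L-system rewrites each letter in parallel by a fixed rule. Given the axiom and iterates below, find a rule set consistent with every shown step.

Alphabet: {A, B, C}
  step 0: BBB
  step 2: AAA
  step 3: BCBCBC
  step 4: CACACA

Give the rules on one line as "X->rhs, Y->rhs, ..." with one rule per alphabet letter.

A->BC, B->C, C->A

  step 3 ⇒ step 4: BCBCBC ⇒ C·A·C·A·C·A
    B ↦ C
    C ↦ A
  step 2 ⇒ step 3: AAA ⇒ BC·BC·BC
    A ↦ BC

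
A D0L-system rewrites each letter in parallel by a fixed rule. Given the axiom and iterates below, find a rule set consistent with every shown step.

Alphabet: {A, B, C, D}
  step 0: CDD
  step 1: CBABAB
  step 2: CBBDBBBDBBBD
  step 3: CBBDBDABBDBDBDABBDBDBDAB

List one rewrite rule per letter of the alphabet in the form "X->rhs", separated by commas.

  step 2 ⇒ step 3: CBBDBBBDBBBD ⇒ CB·BD·BD·AB·BD·BD·BD·AB·BD·BD·BD·AB
    B ↦ BD
    C ↦ CB
    D ↦ AB
  step 1 ⇒ step 2: CBABAB ⇒ CB·BD·BB·BD·BB·BD
    A ↦ BB

A->BB, B->BD, C->CB, D->AB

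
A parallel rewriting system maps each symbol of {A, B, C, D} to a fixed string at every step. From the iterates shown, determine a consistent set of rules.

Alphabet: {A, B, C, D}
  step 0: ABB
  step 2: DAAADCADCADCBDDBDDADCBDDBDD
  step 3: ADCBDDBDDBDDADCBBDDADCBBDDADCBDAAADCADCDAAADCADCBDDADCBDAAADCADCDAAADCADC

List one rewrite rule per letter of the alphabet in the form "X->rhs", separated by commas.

A->BDD, B->DAA, C->B, D->ADC

  step 2 ⇒ step 3: DAAADCADCADCBDDBDDADCBDDBDD ⇒ ADC·BDD·BDD·BDD·ADC·B·BDD·ADC·B·BDD·ADC·B·DAA·ADC·ADC·DAA·ADC·ADC·BDD·ADC·B·DAA·ADC·ADC·DAA·ADC·ADC
    A ↦ BDD
    B ↦ DAA
    C ↦ B
    D ↦ ADC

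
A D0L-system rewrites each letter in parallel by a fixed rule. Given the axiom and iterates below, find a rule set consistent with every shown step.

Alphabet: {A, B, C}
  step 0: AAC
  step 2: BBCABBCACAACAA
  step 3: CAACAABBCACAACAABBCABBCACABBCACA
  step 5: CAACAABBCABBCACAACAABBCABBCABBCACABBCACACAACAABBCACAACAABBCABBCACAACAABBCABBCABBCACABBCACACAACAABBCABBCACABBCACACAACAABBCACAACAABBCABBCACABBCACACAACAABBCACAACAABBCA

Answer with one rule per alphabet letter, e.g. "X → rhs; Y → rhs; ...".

A->CA, B->CAA, C->BB

  step 2 ⇒ step 3: BBCABBCACAACAA ⇒ CAA·CAA·BB·CA·CAA·CAA·BB·CA·BB·CA·CA·BB·CA·CA
    A ↦ CA
    B ↦ CAA
    C ↦ BB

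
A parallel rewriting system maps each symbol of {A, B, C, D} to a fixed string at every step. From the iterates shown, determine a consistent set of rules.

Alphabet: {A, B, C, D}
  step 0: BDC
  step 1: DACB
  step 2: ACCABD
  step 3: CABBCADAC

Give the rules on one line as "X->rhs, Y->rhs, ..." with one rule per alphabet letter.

  step 2 ⇒ step 3: ACCABD ⇒ CA·B·B·CA·D·AC
    A ↦ CA
    B ↦ D
    C ↦ B
    D ↦ AC

A->CA, B->D, C->B, D->AC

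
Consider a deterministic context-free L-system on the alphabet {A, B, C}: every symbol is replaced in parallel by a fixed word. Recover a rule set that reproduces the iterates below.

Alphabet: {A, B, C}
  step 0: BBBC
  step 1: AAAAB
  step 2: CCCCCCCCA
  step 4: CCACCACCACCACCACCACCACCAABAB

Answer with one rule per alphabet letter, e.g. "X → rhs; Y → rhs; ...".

  step 1 ⇒ step 2: AAAAB ⇒ CC·CC·CC·CC·A
    A ↦ CC
    B ↦ A
  step 0 ⇒ step 1: BBBC ⇒ A·A·A·AB
    C ↦ AB

A->CC, B->A, C->AB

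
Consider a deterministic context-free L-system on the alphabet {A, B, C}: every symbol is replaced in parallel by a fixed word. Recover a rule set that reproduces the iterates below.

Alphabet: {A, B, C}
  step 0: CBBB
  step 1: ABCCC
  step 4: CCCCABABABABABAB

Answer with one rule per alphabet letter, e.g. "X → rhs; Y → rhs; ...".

A->C, B->C, C->AB

  step 0 ⇒ step 1: CBBB ⇒ AB·C·C·C
    B ↦ C
    C ↦ AB
    A ↦ C  (constrained at step 1)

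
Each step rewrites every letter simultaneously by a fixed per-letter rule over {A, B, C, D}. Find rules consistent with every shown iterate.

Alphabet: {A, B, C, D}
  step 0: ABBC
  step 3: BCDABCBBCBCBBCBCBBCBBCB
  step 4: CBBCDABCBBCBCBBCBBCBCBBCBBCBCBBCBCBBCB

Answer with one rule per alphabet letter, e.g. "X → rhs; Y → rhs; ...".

A->DAB, B->CB, C->B, D->C

  step 3 ⇒ step 4: BCDABCBBCBCBBCBCBBCBBCB ⇒ CB·B·C·DAB·CB·B·CB·CB·B·CB·B·CB·CB·B·CB·B·CB·CB·B·CB·CB·B·CB
    A ↦ DAB
    B ↦ CB
    C ↦ B
    D ↦ C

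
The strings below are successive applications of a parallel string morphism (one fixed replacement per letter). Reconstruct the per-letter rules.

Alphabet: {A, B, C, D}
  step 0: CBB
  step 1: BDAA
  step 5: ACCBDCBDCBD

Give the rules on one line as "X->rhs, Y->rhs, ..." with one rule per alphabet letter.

A->C, B->A, C->BD, D->C

  step 0 ⇒ step 1: CBB ⇒ BD·A·A
    B ↦ A
    C ↦ BD
    A ↦ C  (constrained at step 1)
    D ↦ C  (constrained at step 1)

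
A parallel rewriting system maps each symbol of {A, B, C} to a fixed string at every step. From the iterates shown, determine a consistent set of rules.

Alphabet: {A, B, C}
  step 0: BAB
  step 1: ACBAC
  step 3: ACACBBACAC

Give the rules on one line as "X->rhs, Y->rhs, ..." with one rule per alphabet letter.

A->B, B->AC, C->B

  step 0 ⇒ step 1: BAB ⇒ AC·B·AC
    A ↦ B
    B ↦ AC
    C ↦ B  (constrained at step 1)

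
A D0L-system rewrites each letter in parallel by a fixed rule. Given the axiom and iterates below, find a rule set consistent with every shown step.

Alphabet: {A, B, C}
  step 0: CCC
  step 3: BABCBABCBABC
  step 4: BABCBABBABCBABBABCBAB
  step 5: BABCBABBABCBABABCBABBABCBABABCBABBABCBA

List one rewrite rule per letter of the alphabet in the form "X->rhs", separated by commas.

A->BC, B->BA, C->B

  step 4 ⇒ step 5: BABCBABBABCBABBABCBAB ⇒ BA·BC·BA·B·BA·BC·BA·BA·BC·BA·B·BA·BC·BA·BA·BC·BA·B·BA·BC·BA
    A ↦ BC
    B ↦ BA
    C ↦ B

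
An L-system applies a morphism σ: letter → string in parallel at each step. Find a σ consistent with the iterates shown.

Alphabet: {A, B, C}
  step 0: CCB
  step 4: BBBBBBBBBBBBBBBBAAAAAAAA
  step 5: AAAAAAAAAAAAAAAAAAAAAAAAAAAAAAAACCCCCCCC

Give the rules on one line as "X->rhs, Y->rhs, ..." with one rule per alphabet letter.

A->C, B->AA, C->BB

  step 4 ⇒ step 5: BBBBBBBBBBBBBBBBAAAAAAAA ⇒ AA·AA·AA·AA·AA·AA·AA·AA·AA·AA·AA·AA·AA·AA·AA·AA·C·C·C·C·C·C·C·C
    A ↦ C
    B ↦ AA
    C ↦ BB  (constrained at step 0)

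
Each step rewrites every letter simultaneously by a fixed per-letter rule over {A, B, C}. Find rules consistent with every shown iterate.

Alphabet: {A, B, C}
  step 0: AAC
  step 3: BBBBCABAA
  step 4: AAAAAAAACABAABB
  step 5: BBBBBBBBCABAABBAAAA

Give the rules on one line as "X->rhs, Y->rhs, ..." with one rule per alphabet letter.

A->B, B->AA, C->CA

  step 4 ⇒ step 5: AAAAAAAACABAABB ⇒ B·B·B·B·B·B·B·B·CA·B·AA·B·B·AA·AA
    A ↦ B
    B ↦ AA
    C ↦ CA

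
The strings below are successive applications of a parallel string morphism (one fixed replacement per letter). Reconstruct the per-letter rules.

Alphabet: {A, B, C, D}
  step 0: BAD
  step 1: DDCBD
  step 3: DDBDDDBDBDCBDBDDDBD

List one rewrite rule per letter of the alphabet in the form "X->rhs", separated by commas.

A->C, B->DD, C->DA, D->BD

  step 0 ⇒ step 1: BAD ⇒ DD·C·BD
    A ↦ C
    B ↦ DD
    D ↦ BD
    C ↦ DA  (constrained at step 1)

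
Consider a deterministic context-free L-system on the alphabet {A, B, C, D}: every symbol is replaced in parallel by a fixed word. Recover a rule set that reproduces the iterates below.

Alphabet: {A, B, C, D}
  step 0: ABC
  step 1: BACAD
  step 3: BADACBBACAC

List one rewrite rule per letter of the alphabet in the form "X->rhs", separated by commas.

  step 0 ⇒ step 1: ABC ⇒ B·AC·AD
    A ↦ B
    B ↦ AC
    C ↦ AD
    D ↦ B  (constrained at step 1)

A->B, B->AC, C->AD, D->B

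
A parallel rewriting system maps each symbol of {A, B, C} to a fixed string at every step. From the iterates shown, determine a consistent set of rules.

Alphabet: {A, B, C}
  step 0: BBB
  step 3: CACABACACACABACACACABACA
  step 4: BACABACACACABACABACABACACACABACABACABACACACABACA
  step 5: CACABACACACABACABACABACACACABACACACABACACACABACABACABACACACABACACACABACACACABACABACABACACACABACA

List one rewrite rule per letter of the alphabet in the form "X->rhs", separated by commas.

A->CA, B->CA, C->BA

  step 4 ⇒ step 5: BACABACACACABACABACABACACACABACABACABACACACABACA ⇒ CA·CA·BA·CA·CA·CA·BA·CA·BA·CA·BA·CA·CA·CA·BA·CA·CA·CA·BA·CA·CA·CA·BA·CA·BA·CA·BA·CA·CA·CA·BA·CA·CA·CA·BA·CA·CA·CA·BA·CA·BA·CA·BA·CA·CA·CA·BA·CA
    A ↦ CA
    B ↦ CA
    C ↦ BA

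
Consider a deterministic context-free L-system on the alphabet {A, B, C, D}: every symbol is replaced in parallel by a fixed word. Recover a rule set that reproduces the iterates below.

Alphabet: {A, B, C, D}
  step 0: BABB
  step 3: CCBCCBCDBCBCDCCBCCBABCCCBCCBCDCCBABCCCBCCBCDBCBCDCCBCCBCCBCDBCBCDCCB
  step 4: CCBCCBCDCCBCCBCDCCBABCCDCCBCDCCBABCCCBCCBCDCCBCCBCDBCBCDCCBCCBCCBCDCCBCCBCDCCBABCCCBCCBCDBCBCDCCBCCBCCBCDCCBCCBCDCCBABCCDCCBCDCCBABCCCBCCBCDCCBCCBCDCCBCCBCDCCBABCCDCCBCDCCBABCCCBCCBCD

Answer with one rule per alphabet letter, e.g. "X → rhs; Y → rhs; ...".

  step 3 ⇒ step 4: CCBCCBCDBCBCDCCBCCBABCCCBCCBCDCCBABCCCBCCBCDBCBCDCCBCCBCCBCDBCBCDCCB ⇒ CCB·CCB·CD·CCB·CCB·CD·CCB·ABC·CD·CCB·CD·CCB·ABC·CCB·CCB·CD·CCB·CCB·CD·BCB·CD·CCB·CCB·CCB·CD·CCB·CCB·CD·CCB·ABC·CCB·CCB·CD·BCB·CD·CCB·CCB·CCB·CD·CCB·CCB·CD·CCB·ABC·CD·CCB·CD·CCB·ABC·CCB·CCB·CD·CCB·CCB·CD·CCB·CCB·CD·CCB·ABC·CD·CCB·CD·CCB·ABC·CCB·CCB·CD
    A ↦ BCB
    B ↦ CD
    C ↦ CCB
    D ↦ ABC

A->BCB, B->CD, C->CCB, D->ABC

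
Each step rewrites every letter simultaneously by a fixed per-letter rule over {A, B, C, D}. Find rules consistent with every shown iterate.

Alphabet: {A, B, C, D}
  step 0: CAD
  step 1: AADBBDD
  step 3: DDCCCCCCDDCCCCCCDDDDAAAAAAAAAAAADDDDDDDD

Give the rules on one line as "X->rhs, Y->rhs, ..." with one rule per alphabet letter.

  step 0 ⇒ step 1: CAD ⇒ AA·DBB·DD
    A ↦ DBB
    C ↦ AA
    D ↦ DD
    B ↦ CCC  (constrained at step 1)

A->DBB, B->CCC, C->AA, D->DD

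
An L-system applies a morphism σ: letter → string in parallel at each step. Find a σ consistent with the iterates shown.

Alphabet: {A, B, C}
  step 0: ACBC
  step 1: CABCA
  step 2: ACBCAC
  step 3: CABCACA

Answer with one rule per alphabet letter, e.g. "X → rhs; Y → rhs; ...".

  step 2 ⇒ step 3: ACBCAC ⇒ C·A·BC·A·C·A
    A ↦ C
    B ↦ BC
    C ↦ A

A->C, B->BC, C->A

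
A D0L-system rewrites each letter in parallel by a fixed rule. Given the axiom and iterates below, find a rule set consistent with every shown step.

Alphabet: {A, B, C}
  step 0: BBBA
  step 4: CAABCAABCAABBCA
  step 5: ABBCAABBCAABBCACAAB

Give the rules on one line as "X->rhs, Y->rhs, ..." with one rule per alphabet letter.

  step 4 ⇒ step 5: CAABCAABCAABBCA ⇒ A·B·B·CA·A·B·B·CA·A·B·B·CA·CA·A·B
    A ↦ B
    B ↦ CA
    C ↦ A

A->B, B->CA, C->A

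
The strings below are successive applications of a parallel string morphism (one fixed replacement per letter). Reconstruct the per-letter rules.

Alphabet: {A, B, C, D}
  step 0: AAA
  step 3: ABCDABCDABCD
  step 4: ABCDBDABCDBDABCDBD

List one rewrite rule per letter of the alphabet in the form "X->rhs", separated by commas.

A->AB, B->C, C->D, D->BD

  step 3 ⇒ step 4: ABCDABCDABCD ⇒ AB·C·D·BD·AB·C·D·BD·AB·C·D·BD
    A ↦ AB
    B ↦ C
    C ↦ D
    D ↦ BD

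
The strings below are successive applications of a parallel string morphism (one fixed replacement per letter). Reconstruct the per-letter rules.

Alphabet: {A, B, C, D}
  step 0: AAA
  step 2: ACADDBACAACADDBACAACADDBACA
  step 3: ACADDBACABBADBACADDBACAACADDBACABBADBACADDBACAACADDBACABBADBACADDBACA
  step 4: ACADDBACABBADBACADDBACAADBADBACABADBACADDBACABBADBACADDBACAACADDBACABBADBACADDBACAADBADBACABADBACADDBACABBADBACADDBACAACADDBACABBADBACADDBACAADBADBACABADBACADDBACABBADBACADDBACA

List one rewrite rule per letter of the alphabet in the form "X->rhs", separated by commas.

A->ACA, B->ADB, C->DDB, D->B

  step 3 ⇒ step 4: ACADDBACABBADBACADDBACAACADDBACABBADBACADDBACAACADDBACABBADBACADDBACA ⇒ ACA·DDB·ACA·B·B·ADB·ACA·DDB·ACA·ADB·ADB·ACA·B·ADB·ACA·DDB·ACA·B·B·ADB·ACA·DDB·ACA·ACA·DDB·ACA·B·B·ADB·ACA·DDB·ACA·ADB·ADB·ACA·B·ADB·ACA·DDB·ACA·B·B·ADB·ACA·DDB·ACA·ACA·DDB·ACA·B·B·ADB·ACA·DDB·ACA·ADB·ADB·ACA·B·ADB·ACA·DDB·ACA·B·B·ADB·ACA·DDB·ACA
    A ↦ ACA
    B ↦ ADB
    C ↦ DDB
    D ↦ B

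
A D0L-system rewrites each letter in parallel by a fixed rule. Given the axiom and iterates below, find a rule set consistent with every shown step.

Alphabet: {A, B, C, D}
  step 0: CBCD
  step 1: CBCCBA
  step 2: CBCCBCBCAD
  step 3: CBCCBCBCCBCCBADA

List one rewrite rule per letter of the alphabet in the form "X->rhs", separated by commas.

A->AD, B->C, C->CB, D->A

  step 2 ⇒ step 3: CBCCBCBCAD ⇒ CB·C·CB·CB·C·CB·C·CB·AD·A
    A ↦ AD
    B ↦ C
    C ↦ CB
    D ↦ A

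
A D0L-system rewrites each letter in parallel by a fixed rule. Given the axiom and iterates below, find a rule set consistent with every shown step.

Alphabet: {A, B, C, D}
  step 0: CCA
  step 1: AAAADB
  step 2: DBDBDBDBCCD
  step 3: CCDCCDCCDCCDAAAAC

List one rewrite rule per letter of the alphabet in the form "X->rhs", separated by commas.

  step 2 ⇒ step 3: DBDBDBDBCCD ⇒ C·CD·C·CD·C·CD·C·CD·AA·AA·C
    B ↦ CD
    C ↦ AA
    D ↦ C
  step 0 ⇒ step 1: CCA ⇒ AA·AA·DB
    A ↦ DB

A->DB, B->CD, C->AA, D->C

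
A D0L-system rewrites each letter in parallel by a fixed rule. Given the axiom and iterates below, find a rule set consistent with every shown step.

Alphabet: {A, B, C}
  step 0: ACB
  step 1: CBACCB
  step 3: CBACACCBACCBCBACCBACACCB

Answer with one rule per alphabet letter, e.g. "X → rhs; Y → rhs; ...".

A->CB, B->CB, C->AC

  step 0 ⇒ step 1: ACB ⇒ CB·AC·CB
    A ↦ CB
    B ↦ CB
    C ↦ AC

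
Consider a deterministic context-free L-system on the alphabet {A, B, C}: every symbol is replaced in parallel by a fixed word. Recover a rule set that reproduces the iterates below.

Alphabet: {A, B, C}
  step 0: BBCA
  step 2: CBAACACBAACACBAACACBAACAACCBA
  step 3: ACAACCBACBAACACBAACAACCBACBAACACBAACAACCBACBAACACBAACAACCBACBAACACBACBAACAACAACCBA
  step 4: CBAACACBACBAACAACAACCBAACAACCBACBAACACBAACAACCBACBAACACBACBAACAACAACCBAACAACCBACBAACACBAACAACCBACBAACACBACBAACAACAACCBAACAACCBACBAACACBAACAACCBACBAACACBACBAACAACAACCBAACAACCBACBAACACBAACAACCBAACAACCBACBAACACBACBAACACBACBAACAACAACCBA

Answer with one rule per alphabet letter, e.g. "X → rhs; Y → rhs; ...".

  step 3 ⇒ step 4: ACAACCBACBAACACBAACAACCBACBAACACBAACAACCBACBAACACBAACAACCBACBAACACBACBAACAACAACCBA ⇒ CBA·ACA·CBA·CBA·ACA·ACA·AC·CBA·ACA·AC·CBA·CBA·ACA·CBA·ACA·AC·CBA·CBA·ACA·CBA·CBA·ACA·ACA·AC·CBA·ACA·AC·CBA·CBA·ACA·CBA·ACA·AC·CBA·CBA·ACA·CBA·CBA·ACA·ACA·AC·CBA·ACA·AC·CBA·CBA·ACA·CBA·ACA·AC·CBA·CBA·ACA·CBA·CBA·ACA·ACA·AC·CBA·ACA·AC·CBA·CBA·ACA·CBA·ACA·AC·CBA·ACA·AC·CBA·CBA·ACA·CBA·CBA·ACA·CBA·CBA·ACA·ACA·AC·CBA
    A ↦ CBA
    B ↦ AC
    C ↦ ACA

A->CBA, B->AC, C->ACA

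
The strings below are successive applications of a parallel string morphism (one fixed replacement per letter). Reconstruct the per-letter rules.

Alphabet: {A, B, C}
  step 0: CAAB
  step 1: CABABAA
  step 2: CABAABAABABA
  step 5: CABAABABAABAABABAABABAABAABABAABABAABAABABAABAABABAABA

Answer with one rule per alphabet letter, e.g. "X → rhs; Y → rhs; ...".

A->BA, B->A, C->CA

  step 1 ⇒ step 2: CABABAA ⇒ CA·BA·A·BA·A·BA·BA
    A ↦ BA
    B ↦ A
    C ↦ CA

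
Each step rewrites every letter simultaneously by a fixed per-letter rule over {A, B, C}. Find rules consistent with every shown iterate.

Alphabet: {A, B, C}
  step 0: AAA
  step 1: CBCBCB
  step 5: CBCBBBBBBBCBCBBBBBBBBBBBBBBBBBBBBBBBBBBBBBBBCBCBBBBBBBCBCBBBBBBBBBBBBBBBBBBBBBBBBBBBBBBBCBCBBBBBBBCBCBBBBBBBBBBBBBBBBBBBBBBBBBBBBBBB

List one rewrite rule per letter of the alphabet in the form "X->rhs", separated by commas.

A->CB, B->BB, C->AAB

  step 0 ⇒ step 1: AAA ⇒ CB·CB·CB
    A ↦ CB
    B ↦ BB  (constrained at step 1)
    C ↦ AAB  (constrained at step 1)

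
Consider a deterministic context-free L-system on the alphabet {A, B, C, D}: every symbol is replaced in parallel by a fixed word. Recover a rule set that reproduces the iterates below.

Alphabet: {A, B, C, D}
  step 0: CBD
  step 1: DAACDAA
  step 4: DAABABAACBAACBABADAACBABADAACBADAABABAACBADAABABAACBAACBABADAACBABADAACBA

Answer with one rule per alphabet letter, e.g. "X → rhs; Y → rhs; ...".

  step 0 ⇒ step 1: CBD ⇒ DA·AC·DAA
    B ↦ AC
    C ↦ DA
    D ↦ DAA
    A ↦ BA  (constrained at step 1)

A->BA, B->AC, C->DA, D->DAA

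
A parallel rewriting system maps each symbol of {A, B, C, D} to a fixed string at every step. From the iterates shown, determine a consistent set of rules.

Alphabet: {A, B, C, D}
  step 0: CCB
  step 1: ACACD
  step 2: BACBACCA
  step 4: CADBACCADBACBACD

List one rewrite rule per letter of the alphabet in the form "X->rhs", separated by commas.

  step 1 ⇒ step 2: ACACD ⇒ B·AC·B·AC·CA
    A ↦ B
    C ↦ AC
    D ↦ CA
  step 0 ⇒ step 1: CCB ⇒ AC·AC·D
    B ↦ D

A->B, B->D, C->AC, D->CA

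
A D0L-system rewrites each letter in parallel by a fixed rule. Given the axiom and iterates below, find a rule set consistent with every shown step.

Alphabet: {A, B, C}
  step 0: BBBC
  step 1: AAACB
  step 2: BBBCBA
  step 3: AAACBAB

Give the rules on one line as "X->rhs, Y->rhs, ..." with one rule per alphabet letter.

  step 2 ⇒ step 3: BBBCBA ⇒ A·A·A·CB·A·B
    A ↦ B
    B ↦ A
    C ↦ CB

A->B, B->A, C->CB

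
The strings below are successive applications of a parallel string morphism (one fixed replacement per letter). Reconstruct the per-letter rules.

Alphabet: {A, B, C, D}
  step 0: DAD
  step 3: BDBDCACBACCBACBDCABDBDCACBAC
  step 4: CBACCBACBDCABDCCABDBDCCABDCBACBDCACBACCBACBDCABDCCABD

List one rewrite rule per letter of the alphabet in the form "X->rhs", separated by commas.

A->CA, B->C, C->BD, D->BAC

  step 3 ⇒ step 4: BDBDCACBACCBACBDCABDBDCACBAC ⇒ C·BAC·C·BAC·BD·CA·BD·C·CA·BD·BD·C·CA·BD·C·BAC·BD·CA·C·BAC·C·BAC·BD·CA·BD·C·CA·BD
    A ↦ CA
    B ↦ C
    C ↦ BD
    D ↦ BAC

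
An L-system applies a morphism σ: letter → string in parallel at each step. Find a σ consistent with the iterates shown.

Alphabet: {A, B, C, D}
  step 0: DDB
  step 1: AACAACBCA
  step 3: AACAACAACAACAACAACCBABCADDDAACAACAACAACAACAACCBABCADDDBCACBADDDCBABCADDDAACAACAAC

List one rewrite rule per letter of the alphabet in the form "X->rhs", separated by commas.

  step 0 ⇒ step 1: DDB ⇒ AAC·AAC·BCA
    B ↦ BCA
    D ↦ AAC
    A ↦ DDD  (constrained at step 1)
    C ↦ CBA  (constrained at step 1)

A->DDD, B->BCA, C->CBA, D->AAC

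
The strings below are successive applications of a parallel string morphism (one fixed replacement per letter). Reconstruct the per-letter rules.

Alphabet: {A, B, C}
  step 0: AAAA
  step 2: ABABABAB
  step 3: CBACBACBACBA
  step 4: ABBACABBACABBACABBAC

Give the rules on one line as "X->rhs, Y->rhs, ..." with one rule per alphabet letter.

  step 3 ⇒ step 4: CBACBACBACBA ⇒ AB·BA·C·AB·BA·C·AB·BA·C·AB·BA·C
    A ↦ C
    B ↦ BA
    C ↦ AB

A->C, B->BA, C->AB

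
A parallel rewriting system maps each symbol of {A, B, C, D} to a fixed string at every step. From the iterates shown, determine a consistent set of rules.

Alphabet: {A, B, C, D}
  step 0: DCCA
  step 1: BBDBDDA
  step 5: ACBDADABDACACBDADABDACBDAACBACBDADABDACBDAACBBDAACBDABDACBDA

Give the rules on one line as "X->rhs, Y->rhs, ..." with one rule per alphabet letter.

  step 0 ⇒ step 1: DCCA ⇒ B·BD·BD·DA
    A ↦ DA
    C ↦ BD
    D ↦ B
    B ↦ AC  (constrained at step 1)

A->DA, B->AC, C->BD, D->B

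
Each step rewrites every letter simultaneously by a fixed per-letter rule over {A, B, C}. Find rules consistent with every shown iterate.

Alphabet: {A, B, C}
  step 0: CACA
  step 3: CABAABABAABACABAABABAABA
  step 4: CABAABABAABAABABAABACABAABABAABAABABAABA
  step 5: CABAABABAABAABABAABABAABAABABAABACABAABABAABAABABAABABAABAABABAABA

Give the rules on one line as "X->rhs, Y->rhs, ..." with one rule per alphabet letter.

A->BA, B->A, C->CA

  step 4 ⇒ step 5: CABAABABAABAABABAABACABAABABAABAABABAABA ⇒ CA·BA·A·BA·BA·A·BA·A·BA·BA·A·BA·BA·A·BA·A·BA·BA·A·BA·CA·BA·A·BA·BA·A·BA·A·BA·BA·A·BA·BA·A·BA·A·BA·BA·A·BA
    A ↦ BA
    B ↦ A
    C ↦ CA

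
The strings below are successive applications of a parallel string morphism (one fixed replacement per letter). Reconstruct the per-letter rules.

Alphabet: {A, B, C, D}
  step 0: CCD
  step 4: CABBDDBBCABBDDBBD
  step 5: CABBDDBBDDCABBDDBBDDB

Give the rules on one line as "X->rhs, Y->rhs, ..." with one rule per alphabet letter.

A->BB, B->D, C->CA, D->B

  step 4 ⇒ step 5: CABBDDBBCABBDDBBD ⇒ CA·BB·D·D·B·B·D·D·CA·BB·D·D·B·B·D·D·B
    A ↦ BB
    B ↦ D
    C ↦ CA
    D ↦ B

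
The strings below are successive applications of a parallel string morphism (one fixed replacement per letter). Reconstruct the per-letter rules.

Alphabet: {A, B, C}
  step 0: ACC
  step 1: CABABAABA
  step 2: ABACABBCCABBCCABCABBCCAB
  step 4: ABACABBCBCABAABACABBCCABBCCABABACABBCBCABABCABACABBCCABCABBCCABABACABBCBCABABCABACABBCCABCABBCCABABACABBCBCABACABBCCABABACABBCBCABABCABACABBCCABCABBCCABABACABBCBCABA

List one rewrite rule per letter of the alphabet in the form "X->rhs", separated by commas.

A->CAB, B->BC, C->ABA

  step 1 ⇒ step 2: CABABAABA ⇒ ABA·CAB·BC·CAB·BC·CAB·CAB·BC·CAB
    A ↦ CAB
    B ↦ BC
    C ↦ ABA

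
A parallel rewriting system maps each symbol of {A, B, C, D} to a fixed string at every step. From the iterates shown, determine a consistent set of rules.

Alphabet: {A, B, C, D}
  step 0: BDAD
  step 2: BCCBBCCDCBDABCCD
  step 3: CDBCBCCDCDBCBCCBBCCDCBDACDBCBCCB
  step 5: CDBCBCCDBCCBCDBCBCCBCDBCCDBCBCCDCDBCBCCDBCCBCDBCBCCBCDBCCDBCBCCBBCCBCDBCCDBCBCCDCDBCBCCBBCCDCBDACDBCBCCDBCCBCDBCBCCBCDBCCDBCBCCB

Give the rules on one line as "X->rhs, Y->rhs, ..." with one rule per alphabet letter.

A->DA, B->CD, C->BC, D->CB

  step 2 ⇒ step 3: BCCBBCCDCBDABCCD ⇒ CD·BC·BC·CD·CD·BC·BC·CB·BC·CD·CB·DA·CD·BC·BC·CB
    A ↦ DA
    B ↦ CD
    C ↦ BC
    D ↦ CB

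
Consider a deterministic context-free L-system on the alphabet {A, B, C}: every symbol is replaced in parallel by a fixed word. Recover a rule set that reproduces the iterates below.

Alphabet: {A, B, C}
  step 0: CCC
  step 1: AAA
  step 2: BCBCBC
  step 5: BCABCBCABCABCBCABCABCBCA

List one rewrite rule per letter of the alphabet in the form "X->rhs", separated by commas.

  step 1 ⇒ step 2: AAA ⇒ BC·BC·BC
    A ↦ BC
    B ↦ BC  (constrained at step 2)
  step 0 ⇒ step 1: CCC ⇒ A·A·A
    C ↦ A

A->BC, B->BC, C->A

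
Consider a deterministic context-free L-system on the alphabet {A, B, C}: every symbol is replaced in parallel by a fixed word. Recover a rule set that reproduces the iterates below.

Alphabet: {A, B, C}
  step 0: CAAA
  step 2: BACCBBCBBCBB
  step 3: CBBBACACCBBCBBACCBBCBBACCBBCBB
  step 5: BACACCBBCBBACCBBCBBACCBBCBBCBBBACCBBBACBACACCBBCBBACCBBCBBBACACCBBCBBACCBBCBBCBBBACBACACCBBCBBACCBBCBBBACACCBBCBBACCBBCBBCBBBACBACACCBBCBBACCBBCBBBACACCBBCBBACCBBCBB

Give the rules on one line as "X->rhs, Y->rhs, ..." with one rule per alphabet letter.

  step 2 ⇒ step 3: BACCBBCBBCBB ⇒ CBB·B·AC·AC·CBB·CBB·AC·CBB·CBB·AC·CBB·CBB
    A ↦ B
    B ↦ CBB
    C ↦ AC

A->B, B->CBB, C->AC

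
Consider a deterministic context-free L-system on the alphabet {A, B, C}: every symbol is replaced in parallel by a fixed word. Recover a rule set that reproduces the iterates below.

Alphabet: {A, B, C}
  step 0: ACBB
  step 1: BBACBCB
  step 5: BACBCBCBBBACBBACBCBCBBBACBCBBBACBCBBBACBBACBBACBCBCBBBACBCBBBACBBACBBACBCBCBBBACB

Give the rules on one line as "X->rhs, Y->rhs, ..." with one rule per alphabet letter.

A->B, B->CB, C->BA

  step 0 ⇒ step 1: ACBB ⇒ B·BA·CB·CB
    A ↦ B
    B ↦ CB
    C ↦ BA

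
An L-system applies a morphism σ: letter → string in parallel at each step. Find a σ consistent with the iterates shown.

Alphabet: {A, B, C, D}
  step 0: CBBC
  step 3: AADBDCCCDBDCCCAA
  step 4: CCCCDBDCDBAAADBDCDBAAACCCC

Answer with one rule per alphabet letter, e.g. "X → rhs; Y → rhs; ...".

A->CC, B->DC, C->A, D->DB

  step 3 ⇒ step 4: AADBDCCCDBDCCCAA ⇒ CC·CC·DB·DC·DB·A·A·A·DB·DC·DB·A·A·A·CC·CC
    A ↦ CC
    B ↦ DC
    C ↦ A
    D ↦ DB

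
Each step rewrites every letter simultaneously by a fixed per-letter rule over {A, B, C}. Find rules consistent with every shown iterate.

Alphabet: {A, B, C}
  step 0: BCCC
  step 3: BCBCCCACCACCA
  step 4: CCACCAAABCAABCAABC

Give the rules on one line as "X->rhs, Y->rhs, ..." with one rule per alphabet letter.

A->BC, B->CC, C->A

  step 3 ⇒ step 4: BCBCCCACCACCA ⇒ CC·A·CC·A·A·A·BC·A·A·BC·A·A·BC
    A ↦ BC
    B ↦ CC
    C ↦ A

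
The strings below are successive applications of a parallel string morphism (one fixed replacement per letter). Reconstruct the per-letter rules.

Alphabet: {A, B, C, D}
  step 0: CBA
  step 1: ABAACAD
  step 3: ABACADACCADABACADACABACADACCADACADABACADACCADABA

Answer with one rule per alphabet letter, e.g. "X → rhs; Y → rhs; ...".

A->CAD, B->A, C->ABA, D->AC

  step 0 ⇒ step 1: CBA ⇒ ABA·A·CAD
    A ↦ CAD
    B ↦ A
    C ↦ ABA
    D ↦ AC  (constrained at step 1)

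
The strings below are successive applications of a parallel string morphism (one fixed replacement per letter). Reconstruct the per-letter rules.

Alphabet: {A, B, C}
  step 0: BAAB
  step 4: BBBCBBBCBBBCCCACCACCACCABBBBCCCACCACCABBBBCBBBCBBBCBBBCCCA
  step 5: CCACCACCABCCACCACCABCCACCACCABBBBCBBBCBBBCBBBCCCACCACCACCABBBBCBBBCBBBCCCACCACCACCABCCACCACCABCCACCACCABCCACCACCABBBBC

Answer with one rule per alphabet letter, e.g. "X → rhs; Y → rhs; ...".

A->BC, B->CCA, C->B

  step 4 ⇒ step 5: BBBCBBBCBBBCCCACCACCACCABBBBCCCACCACCABBBBCBBBCBBBCBBBCCCA ⇒ CCA·CCA·CCA·B·CCA·CCA·CCA·B·CCA·CCA·CCA·B·B·B·BC·B·B·BC·B·B·BC·B·B·BC·CCA·CCA·CCA·CCA·B·B·B·BC·B·B·BC·B·B·BC·CCA·CCA·CCA·CCA·B·CCA·CCA·CCA·B·CCA·CCA·CCA·B·CCA·CCA·CCA·B·B·B·BC
    A ↦ BC
    B ↦ CCA
    C ↦ B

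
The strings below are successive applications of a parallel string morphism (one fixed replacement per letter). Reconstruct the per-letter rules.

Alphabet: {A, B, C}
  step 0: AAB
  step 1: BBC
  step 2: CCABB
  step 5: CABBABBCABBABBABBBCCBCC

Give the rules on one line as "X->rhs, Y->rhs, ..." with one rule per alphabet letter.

  step 1 ⇒ step 2: BBC ⇒ C·C·ABB
    B ↦ C
    C ↦ ABB
  step 0 ⇒ step 1: AAB ⇒ B·B·C
    A ↦ B

A->B, B->C, C->ABB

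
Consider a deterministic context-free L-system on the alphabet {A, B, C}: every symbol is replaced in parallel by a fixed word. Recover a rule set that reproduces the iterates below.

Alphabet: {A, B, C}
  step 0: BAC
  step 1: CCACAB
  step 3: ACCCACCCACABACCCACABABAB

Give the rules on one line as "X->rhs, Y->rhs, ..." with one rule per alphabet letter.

A->AC, B->CC, C->AB

  step 0 ⇒ step 1: BAC ⇒ CC·AC·AB
    A ↦ AC
    B ↦ CC
    C ↦ AB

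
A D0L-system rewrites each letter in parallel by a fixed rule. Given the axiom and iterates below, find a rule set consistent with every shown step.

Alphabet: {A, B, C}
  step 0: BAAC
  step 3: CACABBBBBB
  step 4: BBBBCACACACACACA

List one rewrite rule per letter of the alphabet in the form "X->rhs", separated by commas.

A->B, B->CA, C->B

  step 3 ⇒ step 4: CACABBBBBB ⇒ B·B·B·B·CA·CA·CA·CA·CA·CA
    A ↦ B
    B ↦ CA
    C ↦ B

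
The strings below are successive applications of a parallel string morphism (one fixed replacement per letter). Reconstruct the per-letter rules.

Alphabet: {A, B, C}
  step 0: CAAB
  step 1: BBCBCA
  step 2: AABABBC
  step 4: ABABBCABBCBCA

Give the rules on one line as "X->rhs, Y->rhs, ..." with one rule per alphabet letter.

A->BC, B->A, C->B

  step 1 ⇒ step 2: BBCBCA ⇒ A·A·B·A·B·BC
    A ↦ BC
    B ↦ A
    C ↦ B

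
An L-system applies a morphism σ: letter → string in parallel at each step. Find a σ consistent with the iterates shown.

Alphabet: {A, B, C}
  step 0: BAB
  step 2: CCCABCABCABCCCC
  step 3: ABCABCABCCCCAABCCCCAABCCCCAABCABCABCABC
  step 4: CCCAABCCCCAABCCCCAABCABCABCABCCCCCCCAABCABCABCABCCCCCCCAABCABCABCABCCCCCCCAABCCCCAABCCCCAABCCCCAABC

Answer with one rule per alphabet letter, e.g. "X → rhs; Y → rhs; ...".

  step 3 ⇒ step 4: ABCABCABCCCCAABCCCCAABCCCCAABCABCABCABC ⇒ CCC·A·ABC·CCC·A·ABC·CCC·A·ABC·ABC·ABC·ABC·CCC·CCC·A·ABC·ABC·ABC·ABC·CCC·CCC·A·ABC·ABC·ABC·ABC·CCC·CCC·A·ABC·CCC·A·ABC·CCC·A·ABC·CCC·A·ABC
    A ↦ CCC
    B ↦ A
    C ↦ ABC

A->CCC, B->A, C->ABC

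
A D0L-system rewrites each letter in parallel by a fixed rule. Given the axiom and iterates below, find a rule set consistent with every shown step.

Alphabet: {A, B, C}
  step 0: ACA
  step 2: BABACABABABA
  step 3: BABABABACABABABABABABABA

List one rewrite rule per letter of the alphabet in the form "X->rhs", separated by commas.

  step 2 ⇒ step 3: BABACABABABA ⇒ BA·BA·BA·BA·CA·BA·BA·BA·BA·BA·BA·BA
    A ↦ BA
    B ↦ BA
    C ↦ CA

A->BA, B->BA, C->CA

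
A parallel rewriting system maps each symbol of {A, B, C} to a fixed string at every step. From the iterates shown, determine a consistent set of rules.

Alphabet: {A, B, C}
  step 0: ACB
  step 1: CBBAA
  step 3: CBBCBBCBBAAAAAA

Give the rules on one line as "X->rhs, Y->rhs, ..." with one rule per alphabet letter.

  step 0 ⇒ step 1: ACB ⇒ CBB·A·A
    A ↦ CBB
    B ↦ A
    C ↦ A

A->CBB, B->A, C->A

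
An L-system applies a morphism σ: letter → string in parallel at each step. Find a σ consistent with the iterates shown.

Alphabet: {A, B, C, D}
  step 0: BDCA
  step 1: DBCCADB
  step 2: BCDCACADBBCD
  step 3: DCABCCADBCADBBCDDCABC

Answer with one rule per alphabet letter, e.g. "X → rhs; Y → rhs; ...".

  step 2 ⇒ step 3: BCDCACADBBCD ⇒ D·CA·BC·CA·DB·CA·DB·BC·D·D·CA·BC
    A ↦ DB
    B ↦ D
    C ↦ CA
    D ↦ BC

A->DB, B->D, C->CA, D->BC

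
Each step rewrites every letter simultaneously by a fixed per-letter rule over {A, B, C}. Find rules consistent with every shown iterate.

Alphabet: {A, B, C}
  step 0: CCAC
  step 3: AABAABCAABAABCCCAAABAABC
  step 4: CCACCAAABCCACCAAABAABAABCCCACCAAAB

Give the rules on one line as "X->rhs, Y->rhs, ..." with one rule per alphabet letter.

A->C, B->A, C->AAB

  step 3 ⇒ step 4: AABAABCAABAABCCCAAABAABC ⇒ C·C·A·C·C·A·AAB·C·C·A·C·C·A·AAB·AAB·AAB·C·C·C·A·C·C·A·AAB
    A ↦ C
    B ↦ A
    C ↦ AAB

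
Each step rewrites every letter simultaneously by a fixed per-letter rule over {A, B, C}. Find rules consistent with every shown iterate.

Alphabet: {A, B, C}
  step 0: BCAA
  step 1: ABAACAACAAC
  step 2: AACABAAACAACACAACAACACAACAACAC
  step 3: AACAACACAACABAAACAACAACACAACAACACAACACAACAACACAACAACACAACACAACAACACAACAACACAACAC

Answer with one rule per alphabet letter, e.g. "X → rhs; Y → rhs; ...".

A->AAC, B->ABA, C->AC

  step 2 ⇒ step 3: AACABAAACAACACAACAACACAACAACAC ⇒ AAC·AAC·AC·AAC·ABA·AAC·AAC·AAC·AC·AAC·AAC·AC·AAC·AC·AAC·AAC·AC·AAC·AAC·AC·AAC·AC·AAC·AAC·AC·AAC·AAC·AC·AAC·AC
    A ↦ AAC
    B ↦ ABA
    C ↦ AC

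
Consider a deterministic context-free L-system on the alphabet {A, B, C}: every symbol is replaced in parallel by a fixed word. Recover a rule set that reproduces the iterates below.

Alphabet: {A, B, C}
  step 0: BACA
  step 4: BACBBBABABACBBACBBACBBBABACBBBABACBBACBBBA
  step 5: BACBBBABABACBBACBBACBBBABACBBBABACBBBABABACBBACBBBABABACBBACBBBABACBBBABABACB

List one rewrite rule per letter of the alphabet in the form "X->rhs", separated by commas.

A->CB, B->BA, C->B

  step 4 ⇒ step 5: BACBBBABABACBBACBBACBBBABACBBBABACBBACBBBA ⇒ BA·CB·B·BA·BA·BA·CB·BA·CB·BA·CB·B·BA·BA·CB·B·BA·BA·CB·B·BA·BA·BA·CB·BA·CB·B·BA·BA·BA·CB·BA·CB·B·BA·BA·CB·B·BA·BA·BA·CB
    A ↦ CB
    B ↦ BA
    C ↦ B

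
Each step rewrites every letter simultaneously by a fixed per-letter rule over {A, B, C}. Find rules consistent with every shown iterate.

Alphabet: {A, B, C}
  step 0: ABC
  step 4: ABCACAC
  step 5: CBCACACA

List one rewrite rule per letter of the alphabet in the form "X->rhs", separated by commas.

A->C, B->BC, C->A

  step 4 ⇒ step 5: ABCACAC ⇒ C·BC·A·C·A·C·A
    A ↦ C
    B ↦ BC
    C ↦ A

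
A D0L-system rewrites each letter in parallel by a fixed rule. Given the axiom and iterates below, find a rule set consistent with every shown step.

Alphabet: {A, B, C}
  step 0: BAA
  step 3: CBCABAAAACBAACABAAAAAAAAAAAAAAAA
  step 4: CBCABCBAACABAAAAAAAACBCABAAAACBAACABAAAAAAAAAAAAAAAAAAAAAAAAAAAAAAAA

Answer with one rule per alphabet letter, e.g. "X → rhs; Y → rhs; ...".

A->AA, B->CAB, C->CB

  step 3 ⇒ step 4: CBCABAAAACBAACABAAAAAAAAAAAAAAAA ⇒ CB·CAB·CB·AA·CAB·AA·AA·AA·AA·CB·CAB·AA·AA·CB·AA·CAB·AA·AA·AA·AA·AA·AA·AA·AA·AA·AA·AA·AA·AA·AA·AA·AA
    A ↦ AA
    B ↦ CAB
    C ↦ CB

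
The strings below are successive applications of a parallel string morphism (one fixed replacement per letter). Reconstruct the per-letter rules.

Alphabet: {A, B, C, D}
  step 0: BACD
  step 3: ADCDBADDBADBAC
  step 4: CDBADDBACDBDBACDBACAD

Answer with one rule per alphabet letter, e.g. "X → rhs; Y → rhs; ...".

  step 3 ⇒ step 4: ADCDBADDBADBAC ⇒ C·DB·AD·DB·A·C·DB·DB·A·C·DB·A·C·AD
    A ↦ C
    B ↦ A
    C ↦ AD
    D ↦ DB

A->C, B->A, C->AD, D->DB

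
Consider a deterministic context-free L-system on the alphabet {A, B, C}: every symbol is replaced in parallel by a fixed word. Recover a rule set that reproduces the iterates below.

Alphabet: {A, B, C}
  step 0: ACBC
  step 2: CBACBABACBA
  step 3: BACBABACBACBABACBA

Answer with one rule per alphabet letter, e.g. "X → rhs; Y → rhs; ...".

A->BA, B->C, C->BA

  step 2 ⇒ step 3: CBACBABACBA ⇒ BA·C·BA·BA·C·BA·C·BA·BA·C·BA
    A ↦ BA
    B ↦ C
    C ↦ BA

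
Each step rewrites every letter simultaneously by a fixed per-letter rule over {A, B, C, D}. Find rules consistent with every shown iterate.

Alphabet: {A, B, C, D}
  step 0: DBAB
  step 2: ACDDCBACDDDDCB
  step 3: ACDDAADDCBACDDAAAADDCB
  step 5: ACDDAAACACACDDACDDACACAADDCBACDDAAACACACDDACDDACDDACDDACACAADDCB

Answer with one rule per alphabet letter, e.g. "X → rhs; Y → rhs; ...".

  step 2 ⇒ step 3: ACDDCBACDDDDCB ⇒ AC·DD·A·A·DD·CB·AC·DD·A·A·A·A·DD·CB
    A ↦ AC
    B ↦ CB
    C ↦ DD
    D ↦ A

A->AC, B->CB, C->DD, D->A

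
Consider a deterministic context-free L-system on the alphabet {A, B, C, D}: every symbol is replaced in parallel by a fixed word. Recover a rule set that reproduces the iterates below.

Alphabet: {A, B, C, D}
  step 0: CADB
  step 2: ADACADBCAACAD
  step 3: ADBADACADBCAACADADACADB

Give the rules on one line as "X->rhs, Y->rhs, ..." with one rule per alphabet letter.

A->AD, B->CA, C->AC, D->B

  step 2 ⇒ step 3: ADACADBCAACAD ⇒ AD·B·AD·AC·AD·B·CA·AC·AD·AD·AC·AD·B
    A ↦ AD
    B ↦ CA
    C ↦ AC
    D ↦ B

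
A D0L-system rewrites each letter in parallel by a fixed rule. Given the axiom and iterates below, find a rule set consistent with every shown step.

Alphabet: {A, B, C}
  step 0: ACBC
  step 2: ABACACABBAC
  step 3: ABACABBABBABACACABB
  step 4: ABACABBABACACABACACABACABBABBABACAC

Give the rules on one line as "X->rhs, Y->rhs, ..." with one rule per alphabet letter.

  step 3 ⇒ step 4: ABACABBABBABACACABB ⇒ AB·AC·AB·B·AB·AC·AC·AB·AC·AC·AB·AC·AB·B·AB·B·AB·AC·AC
    A ↦ AB
    B ↦ AC
    C ↦ B

A->AB, B->AC, C->B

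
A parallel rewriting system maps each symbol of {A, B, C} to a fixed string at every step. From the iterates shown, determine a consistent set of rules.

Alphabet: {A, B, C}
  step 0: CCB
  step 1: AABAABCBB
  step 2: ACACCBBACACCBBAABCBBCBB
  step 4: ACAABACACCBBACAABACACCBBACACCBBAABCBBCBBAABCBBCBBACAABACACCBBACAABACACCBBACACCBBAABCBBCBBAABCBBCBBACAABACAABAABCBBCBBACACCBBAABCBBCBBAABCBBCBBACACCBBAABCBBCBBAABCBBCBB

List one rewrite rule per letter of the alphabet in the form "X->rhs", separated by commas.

A->AC, B->CBB, C->AAB

  step 1 ⇒ step 2: AABAABCBB ⇒ AC·AC·CBB·AC·AC·CBB·AAB·CBB·CBB
    A ↦ AC
    B ↦ CBB
    C ↦ AAB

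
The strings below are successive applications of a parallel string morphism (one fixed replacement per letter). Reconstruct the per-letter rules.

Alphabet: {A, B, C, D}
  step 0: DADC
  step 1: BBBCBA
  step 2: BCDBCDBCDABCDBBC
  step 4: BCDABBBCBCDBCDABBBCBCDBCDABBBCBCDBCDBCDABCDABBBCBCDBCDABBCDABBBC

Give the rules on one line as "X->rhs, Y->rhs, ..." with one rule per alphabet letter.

  step 1 ⇒ step 2: BBBCBA ⇒ BCD·BCD·BCD·A·BCD·BBC
    A ↦ BBC
    B ↦ BCD
    C ↦ A
  step 0 ⇒ step 1: DADC ⇒ B·BBC·B·A
    D ↦ B

A->BBC, B->BCD, C->A, D->B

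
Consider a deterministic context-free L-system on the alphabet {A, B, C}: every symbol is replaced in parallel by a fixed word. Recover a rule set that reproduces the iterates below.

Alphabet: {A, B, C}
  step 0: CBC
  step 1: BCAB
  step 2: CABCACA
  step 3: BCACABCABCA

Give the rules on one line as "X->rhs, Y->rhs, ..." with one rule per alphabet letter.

A->CA, B->CA, C->B

  step 2 ⇒ step 3: CABCACA ⇒ B·CA·CA·B·CA·B·CA
    A ↦ CA
    B ↦ CA
    C ↦ B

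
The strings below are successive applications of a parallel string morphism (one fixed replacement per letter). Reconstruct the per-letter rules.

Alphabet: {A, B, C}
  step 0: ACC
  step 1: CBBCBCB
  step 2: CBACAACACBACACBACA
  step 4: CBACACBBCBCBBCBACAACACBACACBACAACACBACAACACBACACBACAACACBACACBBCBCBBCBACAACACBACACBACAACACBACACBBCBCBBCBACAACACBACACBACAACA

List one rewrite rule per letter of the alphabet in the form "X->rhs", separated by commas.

  step 1 ⇒ step 2: CBBCBCB ⇒ CB·ACA·ACA·CB·ACA·CB·ACA
    B ↦ ACA
    C ↦ CB
  step 0 ⇒ step 1: ACC ⇒ CBB·CB·CB
    A ↦ CBB

A->CBB, B->ACA, C->CB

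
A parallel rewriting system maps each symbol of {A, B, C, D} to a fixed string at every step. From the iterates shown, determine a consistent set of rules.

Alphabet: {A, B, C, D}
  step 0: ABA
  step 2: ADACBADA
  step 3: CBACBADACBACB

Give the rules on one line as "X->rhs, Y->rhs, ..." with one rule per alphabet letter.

  step 2 ⇒ step 3: ADACBADA ⇒ CB·A·CB·AD·A·CB·A·CB
    A ↦ CB
    B ↦ A
    C ↦ AD
    D ↦ A

A->CB, B->A, C->AD, D->A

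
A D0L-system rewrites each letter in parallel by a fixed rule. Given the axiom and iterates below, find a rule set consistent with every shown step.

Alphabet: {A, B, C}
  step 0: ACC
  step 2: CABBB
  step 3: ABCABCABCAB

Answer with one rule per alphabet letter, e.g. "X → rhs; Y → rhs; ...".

A->B, B->CAB, C->A

  step 2 ⇒ step 3: CABBB ⇒ A·B·CAB·CAB·CAB
    A ↦ B
    B ↦ CAB
    C ↦ A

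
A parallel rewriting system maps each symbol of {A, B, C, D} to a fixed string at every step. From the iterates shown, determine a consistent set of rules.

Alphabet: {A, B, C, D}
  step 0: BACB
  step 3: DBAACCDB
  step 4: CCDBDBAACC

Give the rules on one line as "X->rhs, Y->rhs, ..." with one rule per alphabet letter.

  step 3 ⇒ step 4: DBAACCDB ⇒ C·C·DB·DB·A·A·C·C
    A ↦ DB
    B ↦ C
    C ↦ A
    D ↦ C

A->DB, B->C, C->A, D->C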